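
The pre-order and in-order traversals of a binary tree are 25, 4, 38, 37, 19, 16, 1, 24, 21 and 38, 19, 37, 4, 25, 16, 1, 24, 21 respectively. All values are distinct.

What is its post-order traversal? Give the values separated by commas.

19, 37, 38, 4, 21, 24, 1, 16, 25

The first element of pre-order is the root; it splits in-order into left and right subtrees.
Root 25: left subtree has 4 nodes {38, 19, 37, 4}, right has 4 {16, 1, 24, 21}.
  Root 4: left subtree has 3 nodes {38, 19, 37}, right has 0 { }.
    Root 38: left subtree has 0 nodes { }, right has 2 {19, 37}.
      Root 37: left subtree has 1 node {19}, right has 0 { }.
  Root 16: left subtree has 0 nodes { }, right has 3 {1, 24, 21}.
    Root 1: left subtree has 0 nodes { }, right has 2 {24, 21}.
      Root 24: left subtree has 0 nodes { }, right has 1 {21}.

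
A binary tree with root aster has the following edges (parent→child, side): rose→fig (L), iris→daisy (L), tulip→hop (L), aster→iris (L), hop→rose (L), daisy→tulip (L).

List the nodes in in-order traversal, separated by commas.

fig, rose, hop, tulip, daisy, iris, aster

In-order visits the left subtree, then the node, then the right subtree.
At aster: go left to iris.
  At iris: go left to daisy.
    At daisy: go left to tulip.
      At tulip: go left to hop.
        At hop: go left to rose.
          At rose: go left to fig.
            fig is a leaf — visit fig.
          Visit rose.
          At rose: no right child.
        Visit hop.
        At hop: no right child.
      Visit tulip.
      At tulip: no right child.
    Visit daisy.
    At daisy: no right child.
  Visit iris.
  At iris: no right child.
Visit aster.
At aster: no right child.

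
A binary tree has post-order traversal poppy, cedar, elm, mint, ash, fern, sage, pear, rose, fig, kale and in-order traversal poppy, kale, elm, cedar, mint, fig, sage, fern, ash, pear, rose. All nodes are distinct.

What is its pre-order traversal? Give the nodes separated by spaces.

The last element of post-order is the root; it splits in-order into left and right subtrees.
Root kale: left subtree has 1 node {poppy}, right has 9 {elm, cedar, mint, fig, sage, fern, ash, pear, rose}.
  Root fig: left subtree has 3 nodes {elm, cedar, mint}, right has 5 {sage, fern, ash, pear, rose}.
    Root mint: left subtree has 2 nodes {elm, cedar}, right has 0 { }.
      Root elm: left subtree has 0 nodes { }, right has 1 {cedar}.
    Root rose: left subtree has 4 nodes {sage, fern, ash, pear}, right has 0 { }.
      Root pear: left subtree has 3 nodes {sage, fern, ash}, right has 0 { }.
        Root sage: left subtree has 0 nodes { }, right has 2 {fern, ash}.
          Root fern: left subtree has 0 nodes { }, right has 1 {ash}.

kale poppy fig mint elm cedar rose pear sage fern ash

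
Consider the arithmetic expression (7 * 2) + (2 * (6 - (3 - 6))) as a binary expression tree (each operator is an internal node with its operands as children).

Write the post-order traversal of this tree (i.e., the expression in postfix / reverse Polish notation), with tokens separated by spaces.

7 2 * 2 6 3 6 - - * +

Post-order on an expression tree gives postfix notation: for each operator, emit left operand, right operand, then the operator.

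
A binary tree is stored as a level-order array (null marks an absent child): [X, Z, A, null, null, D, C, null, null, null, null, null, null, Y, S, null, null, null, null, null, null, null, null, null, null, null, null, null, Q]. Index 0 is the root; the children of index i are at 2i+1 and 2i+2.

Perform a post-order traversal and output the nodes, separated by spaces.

Post-order visits the left subtree, then the right subtree, then the node.
At X: go left to Z.
  Z is a leaf — visit Z.
At X: go right to A.
  At A: go left to D.
    D is a leaf — visit D.
  At A: go right to C.
    At C: go left to Y.
      At Y: no left child.
      At Y: go right to Q.
        Q is a leaf — visit Q.
      Visit Y.
    At C: go right to S.
      S is a leaf — visit S.
    Visit C.
  Visit A.
Visit X.

Z D Q Y S C A X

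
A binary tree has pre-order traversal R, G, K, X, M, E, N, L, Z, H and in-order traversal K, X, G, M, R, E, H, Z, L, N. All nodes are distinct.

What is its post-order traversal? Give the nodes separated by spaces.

The first element of pre-order is the root; it splits in-order into left and right subtrees.
Root R: left subtree has 4 nodes {K, X, G, M}, right has 5 {E, H, Z, L, N}.
  Root G: left subtree has 2 nodes {K, X}, right has 1 {M}.
    Root K: left subtree has 0 nodes { }, right has 1 {X}.
  Root E: left subtree has 0 nodes { }, right has 4 {H, Z, L, N}.
    Root N: left subtree has 3 nodes {H, Z, L}, right has 0 { }.
      Root L: left subtree has 2 nodes {H, Z}, right has 0 { }.
        Root Z: left subtree has 1 node {H}, right has 0 { }.

X K M G H Z L N E R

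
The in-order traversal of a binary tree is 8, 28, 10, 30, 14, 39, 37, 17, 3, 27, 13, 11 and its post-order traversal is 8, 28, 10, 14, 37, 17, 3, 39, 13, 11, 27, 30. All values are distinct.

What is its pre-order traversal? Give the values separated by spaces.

The last element of post-order is the root; it splits in-order into left and right subtrees.
Root 30: left subtree has 3 nodes {8, 28, 10}, right has 8 {14, 39, 37, 17, 3, 27, 13, 11}.
  Root 10: left subtree has 2 nodes {8, 28}, right has 0 { }.
    Root 28: left subtree has 1 node {8}, right has 0 { }.
  Root 27: left subtree has 5 nodes {14, 39, 37, 17, 3}, right has 2 {13, 11}.
    Root 39: left subtree has 1 node {14}, right has 3 {37, 17, 3}.
      Root 3: left subtree has 2 nodes {37, 17}, right has 0 { }.
        Root 17: left subtree has 1 node {37}, right has 0 { }.
    Root 11: left subtree has 1 node {13}, right has 0 { }.

30 10 28 8 27 39 14 3 17 37 11 13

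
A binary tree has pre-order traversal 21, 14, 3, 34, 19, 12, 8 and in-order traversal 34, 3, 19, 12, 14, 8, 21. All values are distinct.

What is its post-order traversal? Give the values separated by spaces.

The first element of pre-order is the root; it splits in-order into left and right subtrees.
Root 21: left subtree has 6 nodes {34, 3, 19, 12, 14, 8}, right has 0 { }.
  Root 14: left subtree has 4 nodes {34, 3, 19, 12}, right has 1 {8}.
    Root 3: left subtree has 1 node {34}, right has 2 {19, 12}.
      Root 19: left subtree has 0 nodes { }, right has 1 {12}.

34 12 19 3 8 14 21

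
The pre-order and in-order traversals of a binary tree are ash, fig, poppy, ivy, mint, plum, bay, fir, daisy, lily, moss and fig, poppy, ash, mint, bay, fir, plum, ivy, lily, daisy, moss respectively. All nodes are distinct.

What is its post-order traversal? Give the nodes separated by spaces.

poppy fig fir bay plum mint lily moss daisy ivy ash

The first element of pre-order is the root; it splits in-order into left and right subtrees.
Root ash: left subtree has 2 nodes {fig, poppy}, right has 8 {mint, bay, fir, plum, ivy, lily, daisy, moss}.
  Root fig: left subtree has 0 nodes { }, right has 1 {poppy}.
  Root ivy: left subtree has 4 nodes {mint, bay, fir, plum}, right has 3 {lily, daisy, moss}.
    Root mint: left subtree has 0 nodes { }, right has 3 {bay, fir, plum}.
      Root plum: left subtree has 2 nodes {bay, fir}, right has 0 { }.
        Root bay: left subtree has 0 nodes { }, right has 1 {fir}.
    Root daisy: left subtree has 1 node {lily}, right has 1 {moss}.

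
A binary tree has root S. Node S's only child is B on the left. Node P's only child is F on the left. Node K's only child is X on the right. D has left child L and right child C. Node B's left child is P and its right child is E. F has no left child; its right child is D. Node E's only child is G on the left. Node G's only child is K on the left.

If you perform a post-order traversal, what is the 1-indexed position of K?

7

Post-order visits the left subtree, then the right subtree, then the node.
At S: go left to B.
  At B: go left to P.
    At P: go left to F.
      At F: no left child.
      At F: go right to D.
        At D: go left to L.
          L is a leaf — visit L.
        At D: go right to C.
          C is a leaf — visit C.
        Visit D.
      Visit F.
    At P: no right child.
    Visit P.
  At B: go right to E.
    At E: go left to G.
      At G: go left to K.
        At K: no left child.
        At K: go right to X.
          X is a leaf — visit X.
        Visit K.
      At G: no right child.
      Visit G.
    At E: no right child.
    Visit E.
  Visit B.
At S: no right child.
Visit S.
Full post-order sequence: L, C, D, F, P, X, K, G, E, B, S.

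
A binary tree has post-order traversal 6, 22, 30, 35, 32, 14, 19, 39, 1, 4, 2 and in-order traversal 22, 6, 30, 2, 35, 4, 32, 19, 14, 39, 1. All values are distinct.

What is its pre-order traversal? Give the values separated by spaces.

2 30 22 6 4 35 1 39 19 32 14

The last element of post-order is the root; it splits in-order into left and right subtrees.
Root 2: left subtree has 3 nodes {22, 6, 30}, right has 7 {35, 4, 32, 19, 14, 39, 1}.
  Root 30: left subtree has 2 nodes {22, 6}, right has 0 { }.
    Root 22: left subtree has 0 nodes { }, right has 1 {6}.
  Root 4: left subtree has 1 node {35}, right has 5 {32, 19, 14, 39, 1}.
    Root 1: left subtree has 4 nodes {32, 19, 14, 39}, right has 0 { }.
      Root 39: left subtree has 3 nodes {32, 19, 14}, right has 0 { }.
        Root 19: left subtree has 1 node {32}, right has 1 {14}.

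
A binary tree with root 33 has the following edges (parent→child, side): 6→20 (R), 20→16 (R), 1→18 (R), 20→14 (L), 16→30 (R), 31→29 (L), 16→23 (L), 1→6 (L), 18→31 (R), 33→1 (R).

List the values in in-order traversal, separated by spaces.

33 6 14 20 23 16 30 1 18 29 31

In-order visits the left subtree, then the node, then the right subtree.
At 33: no left child.
Visit 33.
At 33: go right to 1.
  At 1: go left to 6.
    At 6: no left child.
    Visit 6.
    At 6: go right to 20.
      At 20: go left to 14.
        14 is a leaf — visit 14.
      Visit 20.
      At 20: go right to 16.
        At 16: go left to 23.
          23 is a leaf — visit 23.
        Visit 16.
        At 16: go right to 30.
          30 is a leaf — visit 30.
  Visit 1.
  At 1: go right to 18.
    At 18: no left child.
    Visit 18.
    At 18: go right to 31.
      At 31: go left to 29.
        29 is a leaf — visit 29.
      Visit 31.
      At 31: no right child.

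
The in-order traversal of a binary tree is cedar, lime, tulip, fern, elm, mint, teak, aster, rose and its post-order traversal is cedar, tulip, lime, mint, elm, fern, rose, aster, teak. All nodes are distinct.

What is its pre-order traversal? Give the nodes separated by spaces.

teak fern lime cedar tulip elm mint aster rose

The last element of post-order is the root; it splits in-order into left and right subtrees.
Root teak: left subtree has 6 nodes {cedar, lime, tulip, fern, elm, mint}, right has 2 {aster, rose}.
  Root fern: left subtree has 3 nodes {cedar, lime, tulip}, right has 2 {elm, mint}.
    Root lime: left subtree has 1 node {cedar}, right has 1 {tulip}.
    Root elm: left subtree has 0 nodes { }, right has 1 {mint}.
  Root aster: left subtree has 0 nodes { }, right has 1 {rose}.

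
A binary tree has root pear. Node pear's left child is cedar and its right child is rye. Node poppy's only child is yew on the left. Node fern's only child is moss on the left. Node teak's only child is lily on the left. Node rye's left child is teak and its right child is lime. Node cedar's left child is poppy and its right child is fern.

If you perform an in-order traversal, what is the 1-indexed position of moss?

4

In-order visits the left subtree, then the node, then the right subtree.
At pear: go left to cedar.
  At cedar: go left to poppy.
    At poppy: go left to yew.
      yew is a leaf — visit yew.
    Visit poppy.
    At poppy: no right child.
  Visit cedar.
  At cedar: go right to fern.
    At fern: go left to moss.
      moss is a leaf — visit moss.
    Visit fern.
    At fern: no right child.
Visit pear.
At pear: go right to rye.
  At rye: go left to teak.
    At teak: go left to lily.
      lily is a leaf — visit lily.
    Visit teak.
    At teak: no right child.
  Visit rye.
  At rye: go right to lime.
    lime is a leaf — visit lime.
Full in-order sequence: yew, poppy, cedar, moss, fern, pear, lily, teak, rye, lime.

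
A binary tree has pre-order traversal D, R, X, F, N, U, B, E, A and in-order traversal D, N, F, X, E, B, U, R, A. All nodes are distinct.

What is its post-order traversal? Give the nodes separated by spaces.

The first element of pre-order is the root; it splits in-order into left and right subtrees.
Root D: left subtree has 0 nodes { }, right has 8 {N, F, X, E, B, U, R, A}.
  Root R: left subtree has 6 nodes {N, F, X, E, B, U}, right has 1 {A}.
    Root X: left subtree has 2 nodes {N, F}, right has 3 {E, B, U}.
      Root F: left subtree has 1 node {N}, right has 0 { }.
      Root U: left subtree has 2 nodes {E, B}, right has 0 { }.
        Root B: left subtree has 1 node {E}, right has 0 { }.

N F E B U X A R D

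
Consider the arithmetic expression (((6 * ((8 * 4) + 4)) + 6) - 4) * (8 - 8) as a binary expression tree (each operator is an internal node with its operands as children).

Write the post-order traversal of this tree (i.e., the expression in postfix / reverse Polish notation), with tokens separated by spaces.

6 8 4 * 4 + * 6 + 4 - 8 8 - *

Post-order on an expression tree gives postfix notation: for each operator, emit left operand, right operand, then the operator.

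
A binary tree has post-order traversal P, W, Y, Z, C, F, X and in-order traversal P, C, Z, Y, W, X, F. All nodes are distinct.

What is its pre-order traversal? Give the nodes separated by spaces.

The last element of post-order is the root; it splits in-order into left and right subtrees.
Root X: left subtree has 5 nodes {P, C, Z, Y, W}, right has 1 {F}.
  Root C: left subtree has 1 node {P}, right has 3 {Z, Y, W}.
    Root Z: left subtree has 0 nodes { }, right has 2 {Y, W}.
      Root Y: left subtree has 0 nodes { }, right has 1 {W}.

X C P Z Y W F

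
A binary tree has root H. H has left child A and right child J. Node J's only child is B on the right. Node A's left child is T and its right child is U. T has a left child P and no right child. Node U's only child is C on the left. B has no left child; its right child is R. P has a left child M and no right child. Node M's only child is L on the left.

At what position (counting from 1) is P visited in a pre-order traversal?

Pre-order visits the node, then its left subtree, then its right subtree.
Visit H.
At H: go left to A.
  Visit A.
  At A: go left to T.
    Visit T.
    At T: go left to P.
      Visit P.
      At P: go left to M.
        Visit M.
        At M: go left to L.
          L is a leaf — visit L.
        At M: no right child.
      At P: no right child.
    At T: no right child.
  At A: go right to U.
    Visit U.
    At U: go left to C.
      C is a leaf — visit C.
    At U: no right child.
At H: go right to J.
  Visit J.
  At J: no left child.
  At J: go right to B.
    Visit B.
    At B: no left child.
    At B: go right to R.
      R is a leaf — visit R.
Full pre-order sequence: H, A, T, P, M, L, U, C, J, B, R.

4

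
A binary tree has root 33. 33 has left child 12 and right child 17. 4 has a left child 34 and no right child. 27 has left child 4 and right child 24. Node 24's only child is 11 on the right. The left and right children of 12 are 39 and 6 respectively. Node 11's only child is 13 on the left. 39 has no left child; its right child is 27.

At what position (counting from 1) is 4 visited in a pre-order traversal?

Pre-order visits the node, then its left subtree, then its right subtree.
Visit 33.
At 33: go left to 12.
  Visit 12.
  At 12: go left to 39.
    Visit 39.
    At 39: no left child.
    At 39: go right to 27.
      Visit 27.
      At 27: go left to 4.
        Visit 4.
        At 4: go left to 34.
          34 is a leaf — visit 34.
        At 4: no right child.
      At 27: go right to 24.
        Visit 24.
        At 24: no left child.
        At 24: go right to 11.
          Visit 11.
          At 11: go left to 13.
            13 is a leaf — visit 13.
          At 11: no right child.
  At 12: go right to 6.
    6 is a leaf — visit 6.
At 33: go right to 17.
  17 is a leaf — visit 17.
Full pre-order sequence: 33, 12, 39, 27, 4, 34, 24, 11, 13, 6, 17.

5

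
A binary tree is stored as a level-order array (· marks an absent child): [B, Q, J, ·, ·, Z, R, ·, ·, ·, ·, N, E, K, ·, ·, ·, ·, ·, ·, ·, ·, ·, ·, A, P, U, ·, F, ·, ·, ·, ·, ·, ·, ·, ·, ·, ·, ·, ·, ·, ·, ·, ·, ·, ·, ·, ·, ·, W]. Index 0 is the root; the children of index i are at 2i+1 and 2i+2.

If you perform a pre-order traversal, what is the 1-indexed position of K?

Pre-order visits the node, then its left subtree, then its right subtree.
Visit B.
At B: go left to Q.
  Q is a leaf — visit Q.
At B: go right to J.
  Visit J.
  At J: go left to Z.
    Visit Z.
    At Z: go left to N.
      Visit N.
      At N: no left child.
      At N: go right to A.
        Visit A.
        At A: no left child.
        At A: go right to W.
          W is a leaf — visit W.
    At Z: go right to E.
      Visit E.
      At E: go left to P.
        P is a leaf — visit P.
      At E: go right to U.
        U is a leaf — visit U.
  At J: go right to R.
    Visit R.
    At R: go left to K.
      Visit K.
      At K: no left child.
      At K: go right to F.
        F is a leaf — visit F.
    At R: no right child.
Full pre-order sequence: B, Q, J, Z, N, A, W, E, P, U, R, K, F.

12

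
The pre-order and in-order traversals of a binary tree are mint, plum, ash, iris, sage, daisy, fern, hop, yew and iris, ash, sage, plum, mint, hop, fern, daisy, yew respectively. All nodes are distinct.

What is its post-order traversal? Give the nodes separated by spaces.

The first element of pre-order is the root; it splits in-order into left and right subtrees.
Root mint: left subtree has 4 nodes {iris, ash, sage, plum}, right has 4 {hop, fern, daisy, yew}.
  Root plum: left subtree has 3 nodes {iris, ash, sage}, right has 0 { }.
    Root ash: left subtree has 1 node {iris}, right has 1 {sage}.
  Root daisy: left subtree has 2 nodes {hop, fern}, right has 1 {yew}.
    Root fern: left subtree has 1 node {hop}, right has 0 { }.

iris sage ash plum hop fern yew daisy mint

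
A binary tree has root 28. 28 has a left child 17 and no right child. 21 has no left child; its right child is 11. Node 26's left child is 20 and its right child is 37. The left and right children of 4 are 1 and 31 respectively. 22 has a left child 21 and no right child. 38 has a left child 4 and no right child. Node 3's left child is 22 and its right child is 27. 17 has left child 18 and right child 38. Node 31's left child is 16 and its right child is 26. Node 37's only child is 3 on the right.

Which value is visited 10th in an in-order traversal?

21

In-order visits the left subtree, then the node, then the right subtree.
At 28: go left to 17.
  At 17: go left to 18.
    18 is a leaf — visit 18.
  Visit 17.
  At 17: go right to 38.
    At 38: go left to 4.
      At 4: go left to 1.
        1 is a leaf — visit 1.
      Visit 4.
      At 4: go right to 31.
        At 31: go left to 16.
          16 is a leaf — visit 16.
        Visit 31.
        At 31: go right to 26.
          At 26: go left to 20.
            20 is a leaf — visit 20.
          Visit 26.
          At 26: go right to 37.
            At 37: no left child.
            Visit 37.
            At 37: go right to 3.
              At 3: go left to 22.
                At 22: go left to 21.
                  At 21: no left child.
                  Visit 21.
                  At 21: go right to 11.
                    11 is a leaf — visit 11.
                Visit 22.
                At 22: no right child.
              Visit 3.
              At 3: go right to 27.
                27 is a leaf — visit 27.
    Visit 38.
    At 38: no right child.
Visit 28.
At 28: no right child.
Full in-order sequence: 18, 17, 1, 4, 16, 31, 20, 26, 37, 21, 11, 22, 3, 27, 38, 28.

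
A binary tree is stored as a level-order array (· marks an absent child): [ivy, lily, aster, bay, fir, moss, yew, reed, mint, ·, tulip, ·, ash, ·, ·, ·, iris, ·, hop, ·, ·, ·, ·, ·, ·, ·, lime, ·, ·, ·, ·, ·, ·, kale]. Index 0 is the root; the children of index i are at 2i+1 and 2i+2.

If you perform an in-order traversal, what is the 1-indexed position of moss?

In-order visits the left subtree, then the node, then the right subtree.
At ivy: go left to lily.
  At lily: go left to bay.
    At bay: go left to reed.
      At reed: no left child.
      Visit reed.
      At reed: go right to iris.
        At iris: go left to kale.
          kale is a leaf — visit kale.
        Visit iris.
        At iris: no right child.
    Visit bay.
    At bay: go right to mint.
      At mint: no left child.
      Visit mint.
      At mint: go right to hop.
        hop is a leaf — visit hop.
  Visit lily.
  At lily: go right to fir.
    At fir: no left child.
    Visit fir.
    At fir: go right to tulip.
      tulip is a leaf — visit tulip.
Visit ivy.
At ivy: go right to aster.
  At aster: go left to moss.
    At moss: no left child.
    Visit moss.
    At moss: go right to ash.
      At ash: no left child.
      Visit ash.
      At ash: go right to lime.
        lime is a leaf — visit lime.
  Visit aster.
  At aster: go right to yew.
    yew is a leaf — visit yew.
Full in-order sequence: reed, kale, iris, bay, mint, hop, lily, fir, tulip, ivy, moss, ash, lime, aster, yew.

11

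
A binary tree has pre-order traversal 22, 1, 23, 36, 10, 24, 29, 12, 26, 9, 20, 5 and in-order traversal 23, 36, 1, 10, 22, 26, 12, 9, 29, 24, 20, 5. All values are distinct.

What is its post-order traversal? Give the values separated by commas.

36, 23, 10, 1, 26, 9, 12, 29, 5, 20, 24, 22

The first element of pre-order is the root; it splits in-order into left and right subtrees.
Root 22: left subtree has 4 nodes {23, 36, 1, 10}, right has 7 {26, 12, 9, 29, 24, 20, 5}.
  Root 1: left subtree has 2 nodes {23, 36}, right has 1 {10}.
    Root 23: left subtree has 0 nodes { }, right has 1 {36}.
  Root 24: left subtree has 4 nodes {26, 12, 9, 29}, right has 2 {20, 5}.
    Root 29: left subtree has 3 nodes {26, 12, 9}, right has 0 { }.
      Root 12: left subtree has 1 node {26}, right has 1 {9}.
    Root 20: left subtree has 0 nodes { }, right has 1 {5}.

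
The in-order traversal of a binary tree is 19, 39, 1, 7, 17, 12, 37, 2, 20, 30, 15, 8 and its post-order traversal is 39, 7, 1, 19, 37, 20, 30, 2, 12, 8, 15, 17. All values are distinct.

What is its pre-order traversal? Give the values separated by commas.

17, 19, 1, 39, 7, 15, 12, 2, 37, 30, 20, 8

The last element of post-order is the root; it splits in-order into left and right subtrees.
Root 17: left subtree has 4 nodes {19, 39, 1, 7}, right has 7 {12, 37, 2, 20, 30, 15, 8}.
  Root 19: left subtree has 0 nodes { }, right has 3 {39, 1, 7}.
    Root 1: left subtree has 1 node {39}, right has 1 {7}.
  Root 15: left subtree has 5 nodes {12, 37, 2, 20, 30}, right has 1 {8}.
    Root 12: left subtree has 0 nodes { }, right has 4 {37, 2, 20, 30}.
      Root 2: left subtree has 1 node {37}, right has 2 {20, 30}.
        Root 30: left subtree has 1 node {20}, right has 0 { }.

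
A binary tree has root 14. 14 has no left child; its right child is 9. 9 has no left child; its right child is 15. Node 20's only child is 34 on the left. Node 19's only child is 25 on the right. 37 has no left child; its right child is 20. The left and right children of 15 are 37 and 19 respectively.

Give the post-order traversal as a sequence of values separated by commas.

Post-order visits the left subtree, then the right subtree, then the node.
At 14: no left child.
At 14: go right to 9.
  At 9: no left child.
  At 9: go right to 15.
    At 15: go left to 37.
      At 37: no left child.
      At 37: go right to 20.
        At 20: go left to 34.
          34 is a leaf — visit 34.
        At 20: no right child.
        Visit 20.
      Visit 37.
    At 15: go right to 19.
      At 19: no left child.
      At 19: go right to 25.
        25 is a leaf — visit 25.
      Visit 19.
    Visit 15.
  Visit 9.
Visit 14.

34, 20, 37, 25, 19, 15, 9, 14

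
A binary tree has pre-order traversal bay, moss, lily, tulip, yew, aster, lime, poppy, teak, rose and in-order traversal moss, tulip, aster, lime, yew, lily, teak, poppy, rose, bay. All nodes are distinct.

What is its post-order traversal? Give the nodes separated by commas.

lime, aster, yew, tulip, teak, rose, poppy, lily, moss, bay

The first element of pre-order is the root; it splits in-order into left and right subtrees.
Root bay: left subtree has 9 nodes {moss, tulip, aster, lime, yew, lily, teak, poppy, rose}, right has 0 { }.
  Root moss: left subtree has 0 nodes { }, right has 8 {tulip, aster, lime, yew, lily, teak, poppy, rose}.
    Root lily: left subtree has 4 nodes {tulip, aster, lime, yew}, right has 3 {teak, poppy, rose}.
      Root tulip: left subtree has 0 nodes { }, right has 3 {aster, lime, yew}.
        Root yew: left subtree has 2 nodes {aster, lime}, right has 0 { }.
          Root aster: left subtree has 0 nodes { }, right has 1 {lime}.
      Root poppy: left subtree has 1 node {teak}, right has 1 {rose}.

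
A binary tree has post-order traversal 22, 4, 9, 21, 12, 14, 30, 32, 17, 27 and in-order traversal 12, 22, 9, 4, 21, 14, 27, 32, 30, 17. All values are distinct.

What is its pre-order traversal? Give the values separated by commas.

The last element of post-order is the root; it splits in-order into left and right subtrees.
Root 27: left subtree has 6 nodes {12, 22, 9, 4, 21, 14}, right has 3 {32, 30, 17}.
  Root 14: left subtree has 5 nodes {12, 22, 9, 4, 21}, right has 0 { }.
    Root 12: left subtree has 0 nodes { }, right has 4 {22, 9, 4, 21}.
      Root 21: left subtree has 3 nodes {22, 9, 4}, right has 0 { }.
        Root 9: left subtree has 1 node {22}, right has 1 {4}.
  Root 17: left subtree has 2 nodes {32, 30}, right has 0 { }.
    Root 32: left subtree has 0 nodes { }, right has 1 {30}.

27, 14, 12, 21, 9, 22, 4, 17, 32, 30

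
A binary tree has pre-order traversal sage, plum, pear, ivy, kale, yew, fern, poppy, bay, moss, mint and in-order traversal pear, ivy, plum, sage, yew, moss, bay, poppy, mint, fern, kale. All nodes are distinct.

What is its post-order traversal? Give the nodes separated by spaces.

The first element of pre-order is the root; it splits in-order into left and right subtrees.
Root sage: left subtree has 3 nodes {pear, ivy, plum}, right has 7 {yew, moss, bay, poppy, mint, fern, kale}.
  Root plum: left subtree has 2 nodes {pear, ivy}, right has 0 { }.
    Root pear: left subtree has 0 nodes { }, right has 1 {ivy}.
  Root kale: left subtree has 6 nodes {yew, moss, bay, poppy, mint, fern}, right has 0 { }.
    Root yew: left subtree has 0 nodes { }, right has 5 {moss, bay, poppy, mint, fern}.
      Root fern: left subtree has 4 nodes {moss, bay, poppy, mint}, right has 0 { }.
        Root poppy: left subtree has 2 nodes {moss, bay}, right has 1 {mint}.
          Root bay: left subtree has 1 node {moss}, right has 0 { }.

ivy pear plum moss bay mint poppy fern yew kale sage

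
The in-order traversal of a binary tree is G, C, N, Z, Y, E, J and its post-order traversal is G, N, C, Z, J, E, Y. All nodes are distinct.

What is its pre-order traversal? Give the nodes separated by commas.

The last element of post-order is the root; it splits in-order into left and right subtrees.
Root Y: left subtree has 4 nodes {G, C, N, Z}, right has 2 {E, J}.
  Root Z: left subtree has 3 nodes {G, C, N}, right has 0 { }.
    Root C: left subtree has 1 node {G}, right has 1 {N}.
  Root E: left subtree has 0 nodes { }, right has 1 {J}.

Y, Z, C, G, N, E, J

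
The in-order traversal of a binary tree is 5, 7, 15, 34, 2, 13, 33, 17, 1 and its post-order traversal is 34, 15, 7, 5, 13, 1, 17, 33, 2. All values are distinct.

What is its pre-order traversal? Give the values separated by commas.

2, 5, 7, 15, 34, 33, 13, 17, 1

The last element of post-order is the root; it splits in-order into left and right subtrees.
Root 2: left subtree has 4 nodes {5, 7, 15, 34}, right has 4 {13, 33, 17, 1}.
  Root 5: left subtree has 0 nodes { }, right has 3 {7, 15, 34}.
    Root 7: left subtree has 0 nodes { }, right has 2 {15, 34}.
      Root 15: left subtree has 0 nodes { }, right has 1 {34}.
  Root 33: left subtree has 1 node {13}, right has 2 {17, 1}.
    Root 17: left subtree has 0 nodes { }, right has 1 {1}.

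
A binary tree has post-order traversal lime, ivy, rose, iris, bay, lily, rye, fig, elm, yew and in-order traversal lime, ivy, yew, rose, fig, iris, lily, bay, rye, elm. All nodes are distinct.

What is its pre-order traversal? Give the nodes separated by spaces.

yew ivy lime elm fig rose rye lily iris bay

The last element of post-order is the root; it splits in-order into left and right subtrees.
Root yew: left subtree has 2 nodes {lime, ivy}, right has 7 {rose, fig, iris, lily, bay, rye, elm}.
  Root ivy: left subtree has 1 node {lime}, right has 0 { }.
  Root elm: left subtree has 6 nodes {rose, fig, iris, lily, bay, rye}, right has 0 { }.
    Root fig: left subtree has 1 node {rose}, right has 4 {iris, lily, bay, rye}.
      Root rye: left subtree has 3 nodes {iris, lily, bay}, right has 0 { }.
        Root lily: left subtree has 1 node {iris}, right has 1 {bay}.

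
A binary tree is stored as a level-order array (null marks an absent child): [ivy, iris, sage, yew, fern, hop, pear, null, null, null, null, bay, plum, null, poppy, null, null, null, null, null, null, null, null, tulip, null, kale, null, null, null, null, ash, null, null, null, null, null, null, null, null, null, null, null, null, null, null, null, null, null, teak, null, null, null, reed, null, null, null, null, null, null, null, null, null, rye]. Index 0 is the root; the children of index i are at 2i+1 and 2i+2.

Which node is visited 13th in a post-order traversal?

Post-order visits the left subtree, then the right subtree, then the node.
At ivy: go left to iris.
  At iris: go left to yew.
    yew is a leaf — visit yew.
  At iris: go right to fern.
    fern is a leaf — visit fern.
  Visit iris.
At ivy: go right to sage.
  At sage: go left to hop.
    At hop: go left to bay.
      At bay: go left to tulip.
        At tulip: no left child.
        At tulip: go right to teak.
          teak is a leaf — visit teak.
        Visit tulip.
      At bay: no right child.
      Visit bay.
    At hop: go right to plum.
      At plum: go left to kale.
        At kale: no left child.
        At kale: go right to reed.
          reed is a leaf — visit reed.
        Visit kale.
      At plum: no right child.
      Visit plum.
    Visit hop.
  At sage: go right to pear.
    At pear: no left child.
    At pear: go right to poppy.
      At poppy: no left child.
      At poppy: go right to ash.
        At ash: no left child.
        At ash: go right to rye.
          rye is a leaf — visit rye.
        Visit ash.
      Visit poppy.
    Visit pear.
  Visit sage.
Visit ivy.
Full post-order sequence: yew, fern, iris, teak, tulip, bay, reed, kale, plum, hop, rye, ash, poppy, pear, sage, ivy.

poppy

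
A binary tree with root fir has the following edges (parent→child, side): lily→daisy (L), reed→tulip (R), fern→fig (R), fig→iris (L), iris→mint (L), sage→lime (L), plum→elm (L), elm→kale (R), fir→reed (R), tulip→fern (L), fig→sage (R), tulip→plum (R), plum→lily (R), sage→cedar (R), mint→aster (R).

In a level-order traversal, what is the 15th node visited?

Level-order visits nodes level by level from the root, left to right within each level.
Level 0: fir
Level 1: reed
Level 2: tulip
Level 3: fern, plum
Level 4: fig, elm, lily
Level 5: iris, sage, kale, daisy
Level 6: mint, lime, cedar
Level 7: aster
Full level-order sequence: fir, reed, tulip, fern, plum, fig, elm, lily, iris, sage, kale, daisy, mint, lime, cedar, aster.

cedar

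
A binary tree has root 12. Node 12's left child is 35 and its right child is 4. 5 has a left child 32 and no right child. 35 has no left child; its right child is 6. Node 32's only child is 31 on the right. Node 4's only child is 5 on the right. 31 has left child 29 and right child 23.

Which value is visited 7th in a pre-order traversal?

Pre-order visits the node, then its left subtree, then its right subtree.
Visit 12.
At 12: go left to 35.
  Visit 35.
  At 35: no left child.
  At 35: go right to 6.
    6 is a leaf — visit 6.
At 12: go right to 4.
  Visit 4.
  At 4: no left child.
  At 4: go right to 5.
    Visit 5.
    At 5: go left to 32.
      Visit 32.
      At 32: no left child.
      At 32: go right to 31.
        Visit 31.
        At 31: go left to 29.
          29 is a leaf — visit 29.
        At 31: go right to 23.
          23 is a leaf — visit 23.
    At 5: no right child.
Full pre-order sequence: 12, 35, 6, 4, 5, 32, 31, 29, 23.

31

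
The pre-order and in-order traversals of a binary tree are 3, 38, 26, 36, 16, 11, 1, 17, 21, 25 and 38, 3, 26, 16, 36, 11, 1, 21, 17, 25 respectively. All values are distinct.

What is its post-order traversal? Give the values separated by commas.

The first element of pre-order is the root; it splits in-order into left and right subtrees.
Root 3: left subtree has 1 node {38}, right has 8 {26, 16, 36, 11, 1, 21, 17, 25}.
  Root 26: left subtree has 0 nodes { }, right has 7 {16, 36, 11, 1, 21, 17, 25}.
    Root 36: left subtree has 1 node {16}, right has 5 {11, 1, 21, 17, 25}.
      Root 11: left subtree has 0 nodes { }, right has 4 {1, 21, 17, 25}.
        Root 1: left subtree has 0 nodes { }, right has 3 {21, 17, 25}.
          Root 17: left subtree has 1 node {21}, right has 1 {25}.

38, 16, 21, 25, 17, 1, 11, 36, 26, 3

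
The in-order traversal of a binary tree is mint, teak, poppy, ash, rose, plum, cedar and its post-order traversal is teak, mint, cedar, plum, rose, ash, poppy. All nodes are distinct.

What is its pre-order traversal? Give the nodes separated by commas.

poppy, mint, teak, ash, rose, plum, cedar

The last element of post-order is the root; it splits in-order into left and right subtrees.
Root poppy: left subtree has 2 nodes {mint, teak}, right has 4 {ash, rose, plum, cedar}.
  Root mint: left subtree has 0 nodes { }, right has 1 {teak}.
  Root ash: left subtree has 0 nodes { }, right has 3 {rose, plum, cedar}.
    Root rose: left subtree has 0 nodes { }, right has 2 {plum, cedar}.
      Root plum: left subtree has 0 nodes { }, right has 1 {cedar}.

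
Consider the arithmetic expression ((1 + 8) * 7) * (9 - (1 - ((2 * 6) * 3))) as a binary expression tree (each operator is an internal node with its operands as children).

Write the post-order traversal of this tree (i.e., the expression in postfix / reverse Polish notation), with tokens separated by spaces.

1 8 + 7 * 9 1 2 6 * 3 * - - *

Post-order on an expression tree gives postfix notation: for each operator, emit left operand, right operand, then the operator.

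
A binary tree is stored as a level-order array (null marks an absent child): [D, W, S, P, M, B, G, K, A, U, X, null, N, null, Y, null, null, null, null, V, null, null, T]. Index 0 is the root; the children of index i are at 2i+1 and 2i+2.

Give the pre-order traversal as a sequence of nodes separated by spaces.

Pre-order visits the node, then its left subtree, then its right subtree.
Visit D.
At D: go left to W.
  Visit W.
  At W: go left to P.
    Visit P.
    At P: go left to K.
      K is a leaf — visit K.
    At P: go right to A.
      A is a leaf — visit A.
  At W: go right to M.
    Visit M.
    At M: go left to U.
      Visit U.
      At U: go left to V.
        V is a leaf — visit V.
      At U: no right child.
    At M: go right to X.
      Visit X.
      At X: no left child.
      At X: go right to T.
        T is a leaf — visit T.
At D: go right to S.
  Visit S.
  At S: go left to B.
    Visit B.
    At B: no left child.
    At B: go right to N.
      N is a leaf — visit N.
  At S: go right to G.
    Visit G.
    At G: no left child.
    At G: go right to Y.
      Y is a leaf — visit Y.

D W P K A M U V X T S B N G Y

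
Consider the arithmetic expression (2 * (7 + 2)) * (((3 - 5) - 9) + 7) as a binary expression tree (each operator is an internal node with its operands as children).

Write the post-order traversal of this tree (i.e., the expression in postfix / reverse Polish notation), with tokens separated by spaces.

Post-order on an expression tree gives postfix notation: for each operator, emit left operand, right operand, then the operator.

2 7 2 + * 3 5 - 9 - 7 + *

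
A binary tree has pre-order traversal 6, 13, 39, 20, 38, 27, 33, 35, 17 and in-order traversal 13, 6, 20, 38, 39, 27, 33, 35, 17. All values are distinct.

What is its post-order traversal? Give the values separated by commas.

13, 38, 20, 17, 35, 33, 27, 39, 6

The first element of pre-order is the root; it splits in-order into left and right subtrees.
Root 6: left subtree has 1 node {13}, right has 7 {20, 38, 39, 27, 33, 35, 17}.
  Root 39: left subtree has 2 nodes {20, 38}, right has 4 {27, 33, 35, 17}.
    Root 20: left subtree has 0 nodes { }, right has 1 {38}.
    Root 27: left subtree has 0 nodes { }, right has 3 {33, 35, 17}.
      Root 33: left subtree has 0 nodes { }, right has 2 {35, 17}.
        Root 35: left subtree has 0 nodes { }, right has 1 {17}.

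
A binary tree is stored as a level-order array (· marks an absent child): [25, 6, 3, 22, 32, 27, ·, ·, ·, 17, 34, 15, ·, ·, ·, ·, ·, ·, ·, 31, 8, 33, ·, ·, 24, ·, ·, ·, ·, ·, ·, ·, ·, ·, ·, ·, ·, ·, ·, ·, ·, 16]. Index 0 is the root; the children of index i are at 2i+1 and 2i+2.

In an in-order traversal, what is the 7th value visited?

In-order visits the left subtree, then the node, then the right subtree.
At 25: go left to 6.
  At 6: go left to 22.
    22 is a leaf — visit 22.
  Visit 6.
  At 6: go right to 32.
    At 32: go left to 17.
      At 17: go left to 31.
        31 is a leaf — visit 31.
      Visit 17.
      At 17: go right to 8.
        At 8: go left to 16.
          16 is a leaf — visit 16.
        Visit 8.
        At 8: no right child.
    Visit 32.
    At 32: go right to 34.
      At 34: go left to 33.
        33 is a leaf — visit 33.
      Visit 34.
      At 34: no right child.
Visit 25.
At 25: go right to 3.
  At 3: go left to 27.
    At 27: go left to 15.
      At 15: no left child.
      Visit 15.
      At 15: go right to 24.
        24 is a leaf — visit 24.
    Visit 27.
    At 27: no right child.
  Visit 3.
  At 3: no right child.
Full in-order sequence: 22, 6, 31, 17, 16, 8, 32, 33, 34, 25, 15, 24, 27, 3.

32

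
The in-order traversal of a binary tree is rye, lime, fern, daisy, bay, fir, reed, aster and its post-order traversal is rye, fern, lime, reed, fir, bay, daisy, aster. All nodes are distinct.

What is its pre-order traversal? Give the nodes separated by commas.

The last element of post-order is the root; it splits in-order into left and right subtrees.
Root aster: left subtree has 7 nodes {rye, lime, fern, daisy, bay, fir, reed}, right has 0 { }.
  Root daisy: left subtree has 3 nodes {rye, lime, fern}, right has 3 {bay, fir, reed}.
    Root lime: left subtree has 1 node {rye}, right has 1 {fern}.
    Root bay: left subtree has 0 nodes { }, right has 2 {fir, reed}.
      Root fir: left subtree has 0 nodes { }, right has 1 {reed}.

aster, daisy, lime, rye, fern, bay, fir, reed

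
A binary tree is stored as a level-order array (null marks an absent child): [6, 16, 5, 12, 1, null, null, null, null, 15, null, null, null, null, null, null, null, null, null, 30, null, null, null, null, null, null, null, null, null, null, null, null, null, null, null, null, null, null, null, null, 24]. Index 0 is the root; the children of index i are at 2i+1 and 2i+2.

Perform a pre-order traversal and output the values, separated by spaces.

Pre-order visits the node, then its left subtree, then its right subtree.
Visit 6.
At 6: go left to 16.
  Visit 16.
  At 16: go left to 12.
    12 is a leaf — visit 12.
  At 16: go right to 1.
    Visit 1.
    At 1: go left to 15.
      Visit 15.
      At 15: go left to 30.
        Visit 30.
        At 30: no left child.
        At 30: go right to 24.
          24 is a leaf — visit 24.
      At 15: no right child.
    At 1: no right child.
At 6: go right to 5.
  5 is a leaf — visit 5.

6 16 12 1 15 30 24 5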